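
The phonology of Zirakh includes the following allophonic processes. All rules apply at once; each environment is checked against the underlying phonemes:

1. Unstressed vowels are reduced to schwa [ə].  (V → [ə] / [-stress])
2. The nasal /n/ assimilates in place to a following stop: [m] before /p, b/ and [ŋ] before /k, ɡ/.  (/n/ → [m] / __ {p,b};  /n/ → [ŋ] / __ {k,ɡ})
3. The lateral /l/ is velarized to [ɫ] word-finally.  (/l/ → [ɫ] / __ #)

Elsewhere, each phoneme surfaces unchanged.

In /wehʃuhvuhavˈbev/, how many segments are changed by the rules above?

4

Segments that undergo a rule: /e/ → [ə] (rule 1); /u/ → [ə] (rule 1); /u/ → [ə] (rule 1); /a/ → [ə] (rule 1).
All other segments surface unchanged.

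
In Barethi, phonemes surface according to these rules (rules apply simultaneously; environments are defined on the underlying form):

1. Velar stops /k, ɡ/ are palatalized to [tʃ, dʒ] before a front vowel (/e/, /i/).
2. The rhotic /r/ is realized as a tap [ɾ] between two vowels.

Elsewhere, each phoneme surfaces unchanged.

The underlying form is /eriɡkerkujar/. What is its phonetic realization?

/e/ — not in any rule's target class → [e].
/r/ — between /e/ and /i/, between two vowels — surfaces as [ɾ] (rule 2).
/i/ (between /r/ and /ɡ/): no rule targets it → [i].
/ɡ/ — between /i/ and /k/; rule 1 does not apply here → [ɡ].
Rule 1 applies to /k/ (between /ɡ/ and /e/: before a front vowel) → [tʃ].
/e/ stays [e].
/r/ (between /e/ and /k/) fails the environment for rule 2, so it stays [r].
/k/ (between /r/ and /u/): rule 1 targets it, but not before a front vowel → unchanged [k].
/u/ (between /k/ and /j/) is unaffected → [u].
/j/ (between /u/ and /a/) is unaffected → [j].
/a/ (between /j/ and /r/): no rule targets it → [a].
/r/ — word-final; rule 2 does not apply here → [r].

[eɾiɡtʃerkujar]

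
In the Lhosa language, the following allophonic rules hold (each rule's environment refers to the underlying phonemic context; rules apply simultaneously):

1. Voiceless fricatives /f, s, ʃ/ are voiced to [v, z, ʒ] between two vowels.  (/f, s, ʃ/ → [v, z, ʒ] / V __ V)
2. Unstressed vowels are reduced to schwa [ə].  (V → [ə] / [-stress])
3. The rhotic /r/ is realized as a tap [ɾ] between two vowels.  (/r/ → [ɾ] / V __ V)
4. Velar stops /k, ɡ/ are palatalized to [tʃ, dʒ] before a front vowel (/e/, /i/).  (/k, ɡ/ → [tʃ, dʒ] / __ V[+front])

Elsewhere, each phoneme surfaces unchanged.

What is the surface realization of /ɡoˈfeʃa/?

[ɡəˈveʒə]

/ɡ/ (word-initial): rule 4 targets it, but not before a front vowel → unchanged [ɡ].
/o/ meets the environment for rule 2 (in an unstressed syllable) → [ə].
/f/ meets the environment for rule 1 (between two vowels) → [v].
/e/ (between /f/ and /ʃ/) fails the environment for rule 2, so it stays [e].
Rule 1 applies to /ʃ/ (between /e/ and /a/: between two vowels) → [ʒ].
Rule 2 applies to /a/ (word-final: in an unstressed syllable) → [ə].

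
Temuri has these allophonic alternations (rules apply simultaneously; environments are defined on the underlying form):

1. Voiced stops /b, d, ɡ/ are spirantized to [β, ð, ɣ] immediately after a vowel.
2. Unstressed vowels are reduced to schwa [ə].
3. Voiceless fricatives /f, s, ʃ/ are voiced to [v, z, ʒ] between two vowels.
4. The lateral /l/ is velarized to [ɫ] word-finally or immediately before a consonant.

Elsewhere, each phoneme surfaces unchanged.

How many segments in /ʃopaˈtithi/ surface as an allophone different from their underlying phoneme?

Segments that undergo a rule: /o/ → [ə] (rule 2); /a/ → [ə] (rule 2); /i/ → [ə] (rule 2).
All other segments surface unchanged.

3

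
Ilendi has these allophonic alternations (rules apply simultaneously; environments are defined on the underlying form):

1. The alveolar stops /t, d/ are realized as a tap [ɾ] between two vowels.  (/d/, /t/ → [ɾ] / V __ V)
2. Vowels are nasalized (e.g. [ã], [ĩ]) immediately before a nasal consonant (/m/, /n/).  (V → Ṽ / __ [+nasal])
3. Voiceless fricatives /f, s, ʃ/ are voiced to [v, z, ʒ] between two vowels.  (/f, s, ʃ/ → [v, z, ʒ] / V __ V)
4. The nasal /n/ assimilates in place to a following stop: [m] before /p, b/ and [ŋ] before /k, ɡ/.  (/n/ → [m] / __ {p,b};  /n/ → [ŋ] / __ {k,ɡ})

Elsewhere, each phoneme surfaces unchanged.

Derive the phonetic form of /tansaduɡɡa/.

/t/ (word-initial) is in the target of rule 1 but the environment (between two vowels) is not met → [t].
/a/ meets the environment for rule 2 (before a nasal consonant) → [ã].
/n/ (between /a/ and /s/) is in the target of rule 4 but the environment (before a labial or velar stop) is not met → [n].
/s/ (between /n/ and /a/) fails the environment for rule 3, so it stays [s].
/a/ — between /s/ and /d/; rule 2 does not apply here → [a].
/d/ — between /a/ and /u/, between two vowels — surfaces as [ɾ] (rule 1).
/u/ — between /d/ and /ɡ/; rule 2 does not apply here → [u].
/ɡ/ (between /u/ and /ɡ/): no rule targets it → [ɡ].
/ɡ/ (between /ɡ/ and /a/) is unaffected → [ɡ].
/a/ — word-final; rule 2 does not apply here → [a].

[tãnsaɾuɡɡa]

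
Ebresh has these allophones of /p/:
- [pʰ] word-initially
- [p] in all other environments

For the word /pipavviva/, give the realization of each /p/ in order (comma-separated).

[pʰ], [p]

Occurrence 1 (position 1): word-initially → [pʰ].
Occurrence 2 (position 3): no conditioning environment matches → elsewhere allophone [p].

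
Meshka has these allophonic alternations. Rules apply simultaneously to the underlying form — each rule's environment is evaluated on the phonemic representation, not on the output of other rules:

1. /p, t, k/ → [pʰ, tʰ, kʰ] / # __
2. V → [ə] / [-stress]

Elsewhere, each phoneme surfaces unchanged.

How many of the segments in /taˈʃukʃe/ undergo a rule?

Segments that undergo a rule: /t/ → [tʰ] (rule 1); /a/ → [ə] (rule 2); /e/ → [ə] (rule 2).
All other segments surface unchanged.

3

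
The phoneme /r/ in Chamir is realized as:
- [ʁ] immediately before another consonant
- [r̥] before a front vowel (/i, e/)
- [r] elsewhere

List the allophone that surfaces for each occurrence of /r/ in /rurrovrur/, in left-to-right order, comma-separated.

Occurrence 1 (position 1): no conditioning environment matches → elsewhere allophone [r].
Occurrence 2 (position 3): immediately before another consonant → [ʁ].
Occurrence 3 (position 4): no conditioning environment matches → elsewhere allophone [r].
Occurrence 4 (position 7): no conditioning environment matches → elsewhere allophone [r].
Occurrence 5 (position 9): no conditioning environment matches → elsewhere allophone [r].

[r], [ʁ], [r], [r], [r]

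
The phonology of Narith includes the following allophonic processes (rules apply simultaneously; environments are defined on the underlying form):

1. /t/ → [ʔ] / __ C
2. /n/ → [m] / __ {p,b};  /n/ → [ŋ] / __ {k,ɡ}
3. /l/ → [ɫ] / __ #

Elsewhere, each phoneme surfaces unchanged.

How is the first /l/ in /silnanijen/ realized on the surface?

[l]

/l/ (between /i/ and /n/): rule 3 targets it, but not word-finally → unchanged [l].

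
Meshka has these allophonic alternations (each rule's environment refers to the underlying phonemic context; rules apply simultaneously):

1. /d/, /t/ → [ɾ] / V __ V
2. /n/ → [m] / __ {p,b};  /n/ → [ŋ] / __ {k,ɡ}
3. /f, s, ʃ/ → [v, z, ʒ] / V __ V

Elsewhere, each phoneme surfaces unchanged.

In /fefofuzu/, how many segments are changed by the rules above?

2

Segments that undergo a rule: /f/ → [v] (rule 3); /f/ → [v] (rule 3).
All other segments surface unchanged.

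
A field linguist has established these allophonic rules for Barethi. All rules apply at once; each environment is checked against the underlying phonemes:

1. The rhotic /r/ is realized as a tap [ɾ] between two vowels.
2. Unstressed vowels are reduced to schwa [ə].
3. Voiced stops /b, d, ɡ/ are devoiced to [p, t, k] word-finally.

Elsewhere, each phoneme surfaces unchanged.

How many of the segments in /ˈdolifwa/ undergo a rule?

Segments that undergo a rule: /i/ → [ə] (rule 2); /a/ → [ə] (rule 2).
All other segments surface unchanged.

2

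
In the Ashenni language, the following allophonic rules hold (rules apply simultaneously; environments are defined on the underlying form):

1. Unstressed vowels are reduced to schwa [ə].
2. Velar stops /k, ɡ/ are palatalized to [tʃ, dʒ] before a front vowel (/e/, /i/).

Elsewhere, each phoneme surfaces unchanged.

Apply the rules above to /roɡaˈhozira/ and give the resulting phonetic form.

/r/ — not in any rule's target class → [r].
Rule 1 applies to /o/ (between /r/ and /ɡ/: in an unstressed syllable) → [ə].
/ɡ/ (between /o/ and /a/) is in the target of rule 2 but the environment (before a front vowel) is not met → [ɡ].
/a/ meets the environment for rule 1 (in an unstressed syllable) → [ə].
/h/ (between /a/ and /o/) is unaffected → [h].
/o/ (between /h/ and /z/) fails the environment for rule 1, so it stays [o].
/z/ stays [z].
/i/ meets the environment for rule 1 (in an unstressed syllable) → [ə].
/r/ (between /i/ and /a/) is unaffected → [r].
/a/ (word-final): in an unstressed syllable, so rule 1 applies → [ə].

[rəɡəˈhozərə]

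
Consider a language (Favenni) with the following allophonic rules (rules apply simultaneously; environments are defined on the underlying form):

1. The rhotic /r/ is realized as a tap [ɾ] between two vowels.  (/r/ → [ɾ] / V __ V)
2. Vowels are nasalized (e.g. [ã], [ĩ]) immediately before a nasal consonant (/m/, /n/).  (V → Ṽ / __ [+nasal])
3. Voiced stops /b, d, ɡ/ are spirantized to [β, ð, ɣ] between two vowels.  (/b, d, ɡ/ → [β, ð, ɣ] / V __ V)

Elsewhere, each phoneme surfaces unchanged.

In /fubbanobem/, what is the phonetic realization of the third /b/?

/b/ — between /o/ and /e/, between two vowels — surfaces as [β] (rule 3).

[β]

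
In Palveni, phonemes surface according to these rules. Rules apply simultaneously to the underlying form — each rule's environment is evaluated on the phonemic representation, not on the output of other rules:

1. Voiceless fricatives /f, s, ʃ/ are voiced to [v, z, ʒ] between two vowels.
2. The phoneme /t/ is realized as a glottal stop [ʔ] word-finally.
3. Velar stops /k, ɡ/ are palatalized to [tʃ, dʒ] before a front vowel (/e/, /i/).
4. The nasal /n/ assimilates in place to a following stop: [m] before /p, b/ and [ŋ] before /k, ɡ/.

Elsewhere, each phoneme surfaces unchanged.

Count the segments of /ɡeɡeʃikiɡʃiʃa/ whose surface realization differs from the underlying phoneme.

Segments that undergo a rule: /ɡ/ → [dʒ] (rule 3); /ɡ/ → [dʒ] (rule 3); /ʃ/ → [ʒ] (rule 1); /k/ → [tʃ] (rule 3); /ʃ/ → [ʒ] (rule 1).
All other segments surface unchanged.

5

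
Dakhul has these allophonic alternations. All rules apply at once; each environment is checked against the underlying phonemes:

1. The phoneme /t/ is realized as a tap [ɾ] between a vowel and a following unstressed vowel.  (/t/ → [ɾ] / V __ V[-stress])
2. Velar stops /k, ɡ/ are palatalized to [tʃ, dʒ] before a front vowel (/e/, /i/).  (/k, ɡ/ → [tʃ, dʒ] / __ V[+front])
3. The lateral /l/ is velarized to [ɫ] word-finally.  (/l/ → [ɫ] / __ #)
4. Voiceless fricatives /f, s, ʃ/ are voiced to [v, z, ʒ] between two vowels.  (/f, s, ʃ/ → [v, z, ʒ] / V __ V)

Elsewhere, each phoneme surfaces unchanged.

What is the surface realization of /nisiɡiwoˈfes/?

/s/ meets the environment for rule 4 (between two vowels) → [z].
/ɡ/ (between /i/ and /i/) occurs before a front vowel → [dʒ] by rule 2.
Rule 4 applies to /f/ (between /o/ and /e/: between two vowels) → [v].
/s/ — word-final; rule 4 does not apply here → [s].

[nizidʒiwoˈves]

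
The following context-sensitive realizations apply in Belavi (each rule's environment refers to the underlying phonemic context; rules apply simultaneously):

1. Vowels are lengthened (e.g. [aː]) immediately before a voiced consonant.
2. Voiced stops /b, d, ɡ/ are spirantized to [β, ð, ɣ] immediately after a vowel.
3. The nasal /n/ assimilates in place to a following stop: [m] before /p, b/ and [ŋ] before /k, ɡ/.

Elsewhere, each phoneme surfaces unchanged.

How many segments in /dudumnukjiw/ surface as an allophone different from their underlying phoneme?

4

Segments that undergo a rule: /u/ → [uː] (rule 1); /d/ → [ð] (rule 2); /u/ → [uː] (rule 1); /i/ → [iː] (rule 1).
All other segments surface unchanged.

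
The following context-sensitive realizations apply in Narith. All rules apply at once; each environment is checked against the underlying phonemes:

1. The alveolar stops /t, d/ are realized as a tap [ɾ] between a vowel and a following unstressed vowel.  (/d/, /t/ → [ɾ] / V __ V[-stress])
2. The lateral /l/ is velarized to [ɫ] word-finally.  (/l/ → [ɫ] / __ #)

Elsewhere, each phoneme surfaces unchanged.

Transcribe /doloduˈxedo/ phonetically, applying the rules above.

/d/ (word-initial) is in the target of rule 1 but the environment (between a vowel and a following unstressed vowel) is not met → [d].
/o/ — not in any rule's target class → [o].
/l/ (between /o/ and /o/): rule 2 targets it, but not word-finally → unchanged [l].
/o/ (between /l/ and /d/) is unaffected → [o].
/d/ (between /o/ and /u/) occurs between a vowel and a following unstressed vowel → [ɾ] by rule 1.
/u/ (between /d/ and /x/): no rule targets it → [u].
/x/ (between /u/ and /e/) is unaffected → [x].
/e/ (between /x/ and /d/): no rule targets it → [e].
/d/ (between /e/ and /o/) occurs between a vowel and a following unstressed vowel → [ɾ] by rule 1.
/o/ — not in any rule's target class → [o].

[doloɾuˈxeɾo]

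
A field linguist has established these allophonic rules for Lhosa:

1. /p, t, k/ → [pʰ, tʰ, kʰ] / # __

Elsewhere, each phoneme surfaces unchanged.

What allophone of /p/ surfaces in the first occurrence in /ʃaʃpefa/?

/p/ (between /ʃ/ and /e/): rule 1 targets it, but not word-initially → unchanged [p].

[p]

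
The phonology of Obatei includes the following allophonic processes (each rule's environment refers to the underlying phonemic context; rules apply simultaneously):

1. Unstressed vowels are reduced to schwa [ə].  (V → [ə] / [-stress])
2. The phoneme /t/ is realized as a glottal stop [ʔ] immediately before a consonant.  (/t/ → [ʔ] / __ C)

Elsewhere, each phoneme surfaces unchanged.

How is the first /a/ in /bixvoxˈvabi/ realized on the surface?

[a]

/a/ (between /v/ and /b/) is in the target of rule 1 but the environment (in an unstressed syllable) is not met → [a].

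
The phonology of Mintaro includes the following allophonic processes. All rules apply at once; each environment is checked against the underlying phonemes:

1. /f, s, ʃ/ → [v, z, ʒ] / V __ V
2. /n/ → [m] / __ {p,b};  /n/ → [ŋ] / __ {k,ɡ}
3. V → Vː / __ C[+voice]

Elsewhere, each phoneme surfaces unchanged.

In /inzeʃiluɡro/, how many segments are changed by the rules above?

Segments that undergo a rule: /i/ → [iː] (rule 3); /ʃ/ → [ʒ] (rule 1); /i/ → [iː] (rule 3); /u/ → [uː] (rule 3).
All other segments surface unchanged.

4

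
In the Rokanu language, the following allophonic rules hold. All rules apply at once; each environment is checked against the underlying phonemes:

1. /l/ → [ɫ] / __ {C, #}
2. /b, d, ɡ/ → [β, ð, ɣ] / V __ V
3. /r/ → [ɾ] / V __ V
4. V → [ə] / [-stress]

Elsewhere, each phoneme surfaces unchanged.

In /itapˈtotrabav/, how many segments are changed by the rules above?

5

Segments that undergo a rule: /i/ → [ə] (rule 4); /a/ → [ə] (rule 4); /a/ → [ə] (rule 4); /b/ → [β] (rule 2); /a/ → [ə] (rule 4).
All other segments surface unchanged.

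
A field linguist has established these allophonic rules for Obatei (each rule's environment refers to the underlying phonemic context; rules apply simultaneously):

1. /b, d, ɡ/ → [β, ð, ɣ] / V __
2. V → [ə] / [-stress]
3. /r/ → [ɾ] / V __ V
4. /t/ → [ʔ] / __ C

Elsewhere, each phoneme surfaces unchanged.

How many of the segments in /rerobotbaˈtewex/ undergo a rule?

8

Segments that undergo a rule: /e/ → [ə] (rule 2); /r/ → [ɾ] (rule 3); /o/ → [ə] (rule 2); /b/ → [β] (rule 1); /o/ → [ə] (rule 2); /t/ → [ʔ] (rule 4); /a/ → [ə] (rule 2); /e/ → [ə] (rule 2).
All other segments surface unchanged.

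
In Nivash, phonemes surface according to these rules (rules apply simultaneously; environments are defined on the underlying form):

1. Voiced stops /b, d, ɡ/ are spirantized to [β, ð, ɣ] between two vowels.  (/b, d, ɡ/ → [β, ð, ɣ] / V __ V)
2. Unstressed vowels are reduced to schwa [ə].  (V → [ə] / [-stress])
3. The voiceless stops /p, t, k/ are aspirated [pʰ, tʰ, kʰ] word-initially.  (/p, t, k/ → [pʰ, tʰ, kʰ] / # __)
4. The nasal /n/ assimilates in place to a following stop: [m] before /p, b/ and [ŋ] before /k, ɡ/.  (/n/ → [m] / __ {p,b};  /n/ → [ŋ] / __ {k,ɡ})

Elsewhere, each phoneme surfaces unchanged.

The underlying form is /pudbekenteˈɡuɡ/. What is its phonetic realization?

[pʰədbəkəntəˈɣuɡ]

/p/ (word-initial): word-initially, so rule 3 applies → [pʰ].
/u/ meets the environment for rule 2 (in an unstressed syllable) → [ə].
/d/ (between /u/ and /b/) is in the target of rule 1 but the environment (between two vowels) is not met → [d].
/b/ — between /d/ and /e/; rule 1 does not apply here → [b].
/e/ (between /b/ and /k/): in an unstressed syllable, so rule 2 applies → [ə].
/k/ (between /e/ and /e/): rule 3 targets it, but not word-initially → unchanged [k].
/e/ meets the environment for rule 2 (in an unstressed syllable) → [ə].
/n/ (between /e/ and /t/) is in the target of rule 4 but the environment (before a labial or velar stop) is not met → [n].
/t/ (between /n/ and /e/): rule 3 targets it, but not word-initially → unchanged [t].
/e/ (between /t/ and /ɡ/): in an unstressed syllable, so rule 2 applies → [ə].
/ɡ/ (between /e/ and /u/): between two vowels, so rule 1 applies → [ɣ].
/u/ (between /ɡ/ and /ɡ/) fails the environment for rule 2, so it stays [u].
/ɡ/ (word-final) fails the environment for rule 1, so it stays [ɡ].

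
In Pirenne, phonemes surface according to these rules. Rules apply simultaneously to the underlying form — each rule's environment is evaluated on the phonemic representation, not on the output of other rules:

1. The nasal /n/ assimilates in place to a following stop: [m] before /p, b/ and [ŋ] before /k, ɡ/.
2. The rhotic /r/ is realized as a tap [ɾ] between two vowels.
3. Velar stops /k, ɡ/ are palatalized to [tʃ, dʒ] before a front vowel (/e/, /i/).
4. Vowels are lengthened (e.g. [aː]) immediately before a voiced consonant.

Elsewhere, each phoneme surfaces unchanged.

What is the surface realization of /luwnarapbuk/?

/l/ (word-initial): no rule targets it → [l].
/u/ meets the environment for rule 4 (before a voiced consonant) → [uː].
/w/ (between /u/ and /n/) is unaffected → [w].
/n/ (between /w/ and /a/) fails the environment for rule 1, so it stays [n].
/a/ (between /n/ and /r/): before a voiced consonant, so rule 4 applies → [aː].
/r/ — between /a/ and /a/, between two vowels — surfaces as [ɾ] (rule 2).
/a/ — between /r/ and /p/; rule 4 does not apply here → [a].
/p/ — not in any rule's target class → [p].
/b/ — not in any rule's target class → [b].
/u/ (between /b/ and /k/) fails the environment for rule 4, so it stays [u].
/k/ (word-final) fails the environment for rule 3, so it stays [k].

[luːwnaːɾapbuk]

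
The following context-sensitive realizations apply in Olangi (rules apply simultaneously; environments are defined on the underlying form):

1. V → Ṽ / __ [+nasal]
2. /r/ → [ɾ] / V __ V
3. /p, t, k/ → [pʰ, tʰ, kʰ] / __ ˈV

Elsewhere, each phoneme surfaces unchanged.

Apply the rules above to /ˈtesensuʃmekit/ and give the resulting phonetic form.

[ˈtʰesẽnsuʃmekit]

/t/ (word-initial): immediately before a stressed vowel, so rule 3 applies → [tʰ].
/e/ — between /t/ and /s/; rule 1 does not apply here → [e].
/e/ meets the environment for rule 1 (before a nasal consonant) → [ẽ].
/u/ (between /s/ and /ʃ/) is in the target of rule 1 but the environment (before a nasal consonant) is not met → [u].
/e/ — between /m/ and /k/; rule 1 does not apply here → [e].
/k/ — between /e/ and /i/; rule 3 does not apply here → [k].
/i/ (between /k/ and /t/) fails the environment for rule 1, so it stays [i].
/t/ — word-final; rule 3 does not apply here → [t].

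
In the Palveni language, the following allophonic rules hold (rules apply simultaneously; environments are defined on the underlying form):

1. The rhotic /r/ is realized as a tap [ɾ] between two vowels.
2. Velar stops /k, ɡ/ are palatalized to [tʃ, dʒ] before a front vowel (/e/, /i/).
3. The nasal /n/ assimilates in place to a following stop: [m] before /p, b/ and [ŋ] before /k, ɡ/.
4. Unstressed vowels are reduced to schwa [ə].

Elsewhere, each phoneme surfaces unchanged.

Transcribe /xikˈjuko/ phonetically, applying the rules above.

Rule 4 applies to /i/ (between /x/ and /k/: in an unstressed syllable) → [ə].
/k/ (between /i/ and /j/) fails the environment for rule 2, so it stays [k].
/u/ (between /j/ and /k/): rule 4 targets it, but not in an unstressed syllable → unchanged [u].
/k/ — between /u/ and /o/; rule 2 does not apply here → [k].
/o/ — word-final, in an unstressed syllable — surfaces as [ə] (rule 4).

[xəkˈjukə]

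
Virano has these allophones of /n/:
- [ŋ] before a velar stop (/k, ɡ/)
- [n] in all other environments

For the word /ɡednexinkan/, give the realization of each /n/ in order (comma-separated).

[n], [ŋ], [n]

Occurrence 1 (position 4): no conditioning environment matches → elsewhere allophone [n].
Occurrence 2 (position 8): before a velar stop → [ŋ].
Occurrence 3 (position 11): no conditioning environment matches → elsewhere allophone [n].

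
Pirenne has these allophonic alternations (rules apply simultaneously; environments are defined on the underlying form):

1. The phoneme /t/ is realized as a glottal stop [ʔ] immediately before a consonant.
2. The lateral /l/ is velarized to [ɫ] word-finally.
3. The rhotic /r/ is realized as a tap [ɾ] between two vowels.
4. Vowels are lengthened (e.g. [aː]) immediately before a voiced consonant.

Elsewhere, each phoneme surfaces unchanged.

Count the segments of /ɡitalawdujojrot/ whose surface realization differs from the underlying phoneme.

Segments that undergo a rule: /a/ → [aː] (rule 4); /a/ → [aː] (rule 4); /u/ → [uː] (rule 4); /o/ → [oː] (rule 4).
All other segments surface unchanged.

4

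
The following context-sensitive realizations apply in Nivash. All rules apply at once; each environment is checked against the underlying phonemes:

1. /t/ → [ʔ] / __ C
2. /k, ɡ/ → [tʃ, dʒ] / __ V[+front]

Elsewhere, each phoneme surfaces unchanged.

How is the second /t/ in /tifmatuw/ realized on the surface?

[t]

/t/ — between /a/ and /u/; rule 1 does not apply here → [t].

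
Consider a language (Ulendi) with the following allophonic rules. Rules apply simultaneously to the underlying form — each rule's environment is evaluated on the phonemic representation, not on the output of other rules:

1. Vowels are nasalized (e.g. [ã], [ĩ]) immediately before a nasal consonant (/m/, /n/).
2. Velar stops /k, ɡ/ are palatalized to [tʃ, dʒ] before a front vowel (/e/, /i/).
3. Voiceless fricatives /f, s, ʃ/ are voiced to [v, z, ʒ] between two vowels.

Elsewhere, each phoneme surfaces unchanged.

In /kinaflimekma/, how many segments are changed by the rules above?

3

Segments that undergo a rule: /k/ → [tʃ] (rule 2); /i/ → [ĩ] (rule 1); /i/ → [ĩ] (rule 1).
All other segments surface unchanged.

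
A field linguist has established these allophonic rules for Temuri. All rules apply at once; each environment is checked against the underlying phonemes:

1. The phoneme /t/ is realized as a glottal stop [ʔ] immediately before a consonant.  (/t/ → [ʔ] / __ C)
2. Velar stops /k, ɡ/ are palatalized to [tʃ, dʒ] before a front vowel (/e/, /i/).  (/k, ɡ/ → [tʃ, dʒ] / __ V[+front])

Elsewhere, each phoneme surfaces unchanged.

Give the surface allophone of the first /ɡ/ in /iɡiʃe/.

[dʒ]

Rule 2 applies to /ɡ/ (between /i/ and /i/: before a front vowel) → [dʒ].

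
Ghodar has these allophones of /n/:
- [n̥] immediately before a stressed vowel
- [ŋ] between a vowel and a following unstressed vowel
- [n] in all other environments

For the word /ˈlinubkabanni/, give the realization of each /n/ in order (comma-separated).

[ŋ], [n], [n]

Occurrence 1 (position 3): between a vowel and a following unstressed vowel → [ŋ].
Occurrence 2 (position 10): no conditioning environment matches → elsewhere allophone [n].
Occurrence 3 (position 11): no conditioning environment matches → elsewhere allophone [n].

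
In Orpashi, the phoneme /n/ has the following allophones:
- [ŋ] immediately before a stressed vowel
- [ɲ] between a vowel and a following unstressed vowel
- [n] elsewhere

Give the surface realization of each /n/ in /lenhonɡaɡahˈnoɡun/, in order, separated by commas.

[n], [n], [ŋ], [n]

Occurrence 1 (position 3): no conditioning environment matches → elsewhere allophone [n].
Occurrence 2 (position 6): no conditioning environment matches → elsewhere allophone [n].
Occurrence 3 (position 12): immediately before a stressed vowel → [ŋ].
Occurrence 4 (position 16): no conditioning environment matches → elsewhere allophone [n].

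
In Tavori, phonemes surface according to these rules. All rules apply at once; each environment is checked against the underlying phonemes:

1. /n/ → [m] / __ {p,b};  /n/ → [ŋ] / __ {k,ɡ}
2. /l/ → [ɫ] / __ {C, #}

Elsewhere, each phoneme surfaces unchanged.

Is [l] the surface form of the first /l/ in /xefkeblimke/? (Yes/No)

Yes

/l/ (between /b/ and /i/) fails the environment for rule 2, so it stays [l].
The actual realization is [l], which matches [l].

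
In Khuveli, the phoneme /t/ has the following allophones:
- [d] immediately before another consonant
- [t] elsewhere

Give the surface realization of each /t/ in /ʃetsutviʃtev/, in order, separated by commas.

Occurrence 1 (position 3): immediately before another consonant → [d].
Occurrence 2 (position 6): immediately before another consonant → [d].
Occurrence 3 (position 10): no conditioning environment matches → elsewhere allophone [t].

[d], [d], [t]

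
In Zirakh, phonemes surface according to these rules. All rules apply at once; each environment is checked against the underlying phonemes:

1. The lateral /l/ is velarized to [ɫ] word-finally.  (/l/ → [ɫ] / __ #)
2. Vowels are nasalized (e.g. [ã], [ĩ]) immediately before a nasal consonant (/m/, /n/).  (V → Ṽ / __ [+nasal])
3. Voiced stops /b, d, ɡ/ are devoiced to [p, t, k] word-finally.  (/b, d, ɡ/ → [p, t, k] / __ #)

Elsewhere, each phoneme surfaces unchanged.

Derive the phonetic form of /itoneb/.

/i/ (word-initial): rule 2 targets it, but not before a nasal consonant → unchanged [i].
Rule 2 applies to /o/ (between /t/ and /n/: before a nasal consonant) → [õ].
/e/ (between /n/ and /b/) is in the target of rule 2 but the environment (before a nasal consonant) is not met → [e].
/b/ (word-final): word-finally, so rule 3 applies → [p].

[itõnep]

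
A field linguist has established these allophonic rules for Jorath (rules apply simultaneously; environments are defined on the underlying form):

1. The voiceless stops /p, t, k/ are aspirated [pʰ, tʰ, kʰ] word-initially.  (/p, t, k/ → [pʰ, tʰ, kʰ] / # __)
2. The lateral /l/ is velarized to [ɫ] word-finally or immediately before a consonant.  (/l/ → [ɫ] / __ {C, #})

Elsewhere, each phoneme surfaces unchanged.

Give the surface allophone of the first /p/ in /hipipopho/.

[p]

/p/ — between /i/ and /i/; rule 1 does not apply here → [p].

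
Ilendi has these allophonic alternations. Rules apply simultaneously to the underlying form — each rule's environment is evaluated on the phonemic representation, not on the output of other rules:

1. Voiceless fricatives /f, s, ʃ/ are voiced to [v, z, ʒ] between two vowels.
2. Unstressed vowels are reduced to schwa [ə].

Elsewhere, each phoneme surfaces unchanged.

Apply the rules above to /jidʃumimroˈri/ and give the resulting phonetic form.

/j/ (word-initial): no rule targets it → [j].
/i/ — between /j/ and /d/, in an unstressed syllable — surfaces as [ə] (rule 2).
/d/ — not in any rule's target class → [d].
/ʃ/ (between /d/ and /u/) fails the environment for rule 1, so it stays [ʃ].
Rule 2 applies to /u/ (between /ʃ/ and /m/: in an unstressed syllable) → [ə].
/m/ (between /u/ and /i/) is unaffected → [m].
/i/ meets the environment for rule 2 (in an unstressed syllable) → [ə].
/m/ (between /i/ and /r/): no rule targets it → [m].
/r/ stays [r].
/o/ (between /r/ and /r/) occurs in an unstressed syllable → [ə] by rule 2.
/r/ — not in any rule's target class → [r].
/i/ (word-final) is in the target of rule 2 but the environment (in an unstressed syllable) is not met → [i].

[jədʃəməmrəˈri]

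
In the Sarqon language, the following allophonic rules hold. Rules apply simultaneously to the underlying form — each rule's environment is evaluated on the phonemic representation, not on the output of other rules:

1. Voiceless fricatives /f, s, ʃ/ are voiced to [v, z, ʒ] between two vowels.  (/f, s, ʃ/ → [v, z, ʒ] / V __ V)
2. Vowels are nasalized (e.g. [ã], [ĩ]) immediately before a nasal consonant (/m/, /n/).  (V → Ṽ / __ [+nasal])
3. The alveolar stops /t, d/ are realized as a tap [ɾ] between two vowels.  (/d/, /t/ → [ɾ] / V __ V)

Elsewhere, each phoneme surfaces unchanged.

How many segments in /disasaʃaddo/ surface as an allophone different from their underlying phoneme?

3

Segments that undergo a rule: /s/ → [z] (rule 1); /s/ → [z] (rule 1); /ʃ/ → [ʒ] (rule 1).
All other segments surface unchanged.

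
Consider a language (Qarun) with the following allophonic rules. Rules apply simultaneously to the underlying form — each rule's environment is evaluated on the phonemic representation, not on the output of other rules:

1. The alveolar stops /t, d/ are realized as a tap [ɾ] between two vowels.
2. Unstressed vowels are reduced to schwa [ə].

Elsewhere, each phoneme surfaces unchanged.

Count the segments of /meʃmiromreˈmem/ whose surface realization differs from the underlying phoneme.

4

Segments that undergo a rule: /e/ → [ə] (rule 2); /i/ → [ə] (rule 2); /o/ → [ə] (rule 2); /e/ → [ə] (rule 2).
All other segments surface unchanged.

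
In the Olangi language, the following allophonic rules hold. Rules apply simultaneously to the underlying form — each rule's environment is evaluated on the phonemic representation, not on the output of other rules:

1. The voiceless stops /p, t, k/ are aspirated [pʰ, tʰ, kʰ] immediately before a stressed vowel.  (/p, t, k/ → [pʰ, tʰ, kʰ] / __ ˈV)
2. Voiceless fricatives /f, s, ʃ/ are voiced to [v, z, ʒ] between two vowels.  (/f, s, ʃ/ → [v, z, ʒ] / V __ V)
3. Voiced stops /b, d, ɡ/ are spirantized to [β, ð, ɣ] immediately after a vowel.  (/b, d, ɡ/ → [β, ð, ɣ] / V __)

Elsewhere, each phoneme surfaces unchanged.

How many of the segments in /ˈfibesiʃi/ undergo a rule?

3

Segments that undergo a rule: /b/ → [β] (rule 3); /s/ → [z] (rule 2); /ʃ/ → [ʒ] (rule 2).
All other segments surface unchanged.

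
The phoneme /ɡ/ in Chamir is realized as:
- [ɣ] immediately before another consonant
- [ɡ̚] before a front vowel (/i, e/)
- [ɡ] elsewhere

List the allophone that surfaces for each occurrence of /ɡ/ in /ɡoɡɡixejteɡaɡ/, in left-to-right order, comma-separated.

[ɡ], [ɣ], [ɡ̚], [ɡ], [ɡ]

Occurrence 1 (position 1): no conditioning environment matches → elsewhere allophone [ɡ].
Occurrence 2 (position 3): immediately before another consonant → [ɣ].
Occurrence 3 (position 4): before a front vowel (/i, e/) → [ɡ̚].
Occurrence 4 (position 11): no conditioning environment matches → elsewhere allophone [ɡ].
Occurrence 5 (position 13): no conditioning environment matches → elsewhere allophone [ɡ].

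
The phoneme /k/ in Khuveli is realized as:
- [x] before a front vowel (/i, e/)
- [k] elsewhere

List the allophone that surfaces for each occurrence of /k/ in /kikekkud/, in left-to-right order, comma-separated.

Occurrence 1 (position 1): before a front vowel (/i, e/) → [x].
Occurrence 2 (position 3): before a front vowel (/i, e/) → [x].
Occurrence 3 (position 5): no conditioning environment matches → elsewhere allophone [k].
Occurrence 4 (position 6): no conditioning environment matches → elsewhere allophone [k].

[x], [x], [k], [k]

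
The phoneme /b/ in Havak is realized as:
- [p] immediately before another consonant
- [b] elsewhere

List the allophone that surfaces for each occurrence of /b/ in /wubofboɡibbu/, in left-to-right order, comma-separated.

[b], [b], [p], [b]

Occurrence 1 (position 3): no conditioning environment matches → elsewhere allophone [b].
Occurrence 2 (position 6): no conditioning environment matches → elsewhere allophone [b].
Occurrence 3 (position 10): immediately before another consonant → [p].
Occurrence 4 (position 11): no conditioning environment matches → elsewhere allophone [b].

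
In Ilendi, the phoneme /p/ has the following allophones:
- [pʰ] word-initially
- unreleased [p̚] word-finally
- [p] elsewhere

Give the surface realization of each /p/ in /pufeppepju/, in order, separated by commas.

Occurrence 1 (position 1): word-initially → [pʰ].
Occurrence 2 (position 5): no conditioning environment matches → elsewhere allophone [p].
Occurrence 3 (position 6): no conditioning environment matches → elsewhere allophone [p].
Occurrence 4 (position 8): no conditioning environment matches → elsewhere allophone [p].

[pʰ], [p], [p], [p]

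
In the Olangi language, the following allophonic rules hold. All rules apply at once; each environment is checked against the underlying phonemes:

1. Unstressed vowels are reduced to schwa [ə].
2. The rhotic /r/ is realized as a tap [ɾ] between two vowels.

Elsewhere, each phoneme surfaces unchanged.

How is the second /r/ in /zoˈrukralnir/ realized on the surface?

/r/ (between /k/ and /a/): rule 2 targets it, but not between two vowels → unchanged [r].

[r]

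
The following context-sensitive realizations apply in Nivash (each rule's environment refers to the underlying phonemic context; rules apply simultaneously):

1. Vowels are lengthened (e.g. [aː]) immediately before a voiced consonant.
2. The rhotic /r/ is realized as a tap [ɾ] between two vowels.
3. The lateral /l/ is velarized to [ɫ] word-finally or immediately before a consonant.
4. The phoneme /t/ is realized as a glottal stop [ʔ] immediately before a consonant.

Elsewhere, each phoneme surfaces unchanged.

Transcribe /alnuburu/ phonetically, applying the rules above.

/a/ (word-initial): before a voiced consonant, so rule 1 applies → [aː].
Rule 3 applies to /l/ (between /a/ and /n/: word-finally or immediately before a consonant) → [ɫ].
/n/ — not in any rule's target class → [n].
/u/ (between /n/ and /b/) occurs before a voiced consonant → [uː] by rule 1.
/b/ (between /u/ and /u/): no rule targets it → [b].
Rule 1 applies to /u/ (between /b/ and /r/: before a voiced consonant) → [uː].
/r/ meets the environment for rule 2 (between two vowels) → [ɾ].
/u/ (word-final): rule 1 targets it, but not before a voiced consonant → unchanged [u].

[aːɫnuːbuːɾu]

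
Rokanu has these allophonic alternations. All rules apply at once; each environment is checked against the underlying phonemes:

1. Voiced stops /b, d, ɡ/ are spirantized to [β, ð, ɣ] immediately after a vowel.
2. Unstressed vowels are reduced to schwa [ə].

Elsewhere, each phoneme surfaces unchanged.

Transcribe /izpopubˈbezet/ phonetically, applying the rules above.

[əzpəpəβˈbezət]

/i/ — word-initial, in an unstressed syllable — surfaces as [ə] (rule 2).
/z/ — not in any rule's target class → [z].
/p/ (between /z/ and /o/) is unaffected → [p].
/o/ — between /p/ and /p/, in an unstressed syllable — surfaces as [ə] (rule 2).
/p/ — not in any rule's target class → [p].
/u/ (between /p/ and /b/): in an unstressed syllable, so rule 2 applies → [ə].
/b/ (between /u/ and /b/) occurs immediately after a vowel → [β] by rule 1.
/b/ (between /b/ and /e/) is in the target of rule 1 but the environment (immediately after a vowel) is not met → [b].
/e/ — between /b/ and /z/; rule 2 does not apply here → [e].
/z/ (between /e/ and /e/): no rule targets it → [z].
/e/ meets the environment for rule 2 (in an unstressed syllable) → [ə].
/t/ stays [t].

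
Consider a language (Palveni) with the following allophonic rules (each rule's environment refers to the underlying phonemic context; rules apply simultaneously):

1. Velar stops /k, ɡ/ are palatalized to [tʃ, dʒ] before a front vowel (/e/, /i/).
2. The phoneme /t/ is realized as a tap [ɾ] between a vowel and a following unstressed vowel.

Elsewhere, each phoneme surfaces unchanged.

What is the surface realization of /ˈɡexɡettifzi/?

/ɡ/ — word-initial, before a front vowel — surfaces as [dʒ] (rule 1).
/e/ (between /ɡ/ and /x/) is unaffected → [e].
/x/ stays [x].
/ɡ/ — between /x/ and /e/, before a front vowel — surfaces as [dʒ] (rule 1).
/e/ (between /ɡ/ and /t/) is unaffected → [e].
/t/ (between /e/ and /t/) is in the target of rule 2 but the environment (between a vowel and a following unstressed vowel) is not met → [t].
/t/ (between /t/ and /i/) is in the target of rule 2 but the environment (between a vowel and a following unstressed vowel) is not met → [t].
/i/ stays [i].
/f/ (between /i/ and /z/): no rule targets it → [f].
/z/ (between /f/ and /i/) is unaffected → [z].
/i/ stays [i].

[ˈdʒexdʒettifzi]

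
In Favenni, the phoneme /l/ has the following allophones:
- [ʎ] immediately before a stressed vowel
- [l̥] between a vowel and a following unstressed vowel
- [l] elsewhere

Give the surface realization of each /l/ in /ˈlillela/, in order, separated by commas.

Occurrence 1 (position 1): immediately before a stressed vowel → [ʎ].
Occurrence 2 (position 3): no conditioning environment matches → elsewhere allophone [l].
Occurrence 3 (position 4): no conditioning environment matches → elsewhere allophone [l].
Occurrence 4 (position 6): between a vowel and a following unstressed vowel → [l̥].

[ʎ], [l], [l], [l̥]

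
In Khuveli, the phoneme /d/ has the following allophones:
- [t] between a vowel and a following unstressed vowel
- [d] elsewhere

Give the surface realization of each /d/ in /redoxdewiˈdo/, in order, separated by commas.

Occurrence 1 (position 3): between a vowel and a following unstressed vowel → [t].
Occurrence 2 (position 6): no conditioning environment matches → elsewhere allophone [d].
Occurrence 3 (position 10): no conditioning environment matches → elsewhere allophone [d].

[t], [d], [d]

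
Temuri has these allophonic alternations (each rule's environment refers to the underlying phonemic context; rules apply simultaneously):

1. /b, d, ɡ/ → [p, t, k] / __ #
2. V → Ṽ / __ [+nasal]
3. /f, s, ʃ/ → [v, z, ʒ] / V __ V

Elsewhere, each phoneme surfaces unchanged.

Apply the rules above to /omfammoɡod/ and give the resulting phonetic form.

[õmfãmmoɡot]

/o/ (word-initial): before a nasal consonant, so rule 2 applies → [õ].
/m/ (between /o/ and /f/): no rule targets it → [m].
/f/ (between /m/ and /a/) is in the target of rule 3 but the environment (between two vowels) is not met → [f].
/a/ (between /f/ and /m/): before a nasal consonant, so rule 2 applies → [ã].
/m/ stays [m].
/m/ — not in any rule's target class → [m].
/o/ (between /m/ and /ɡ/): rule 2 targets it, but not before a nasal consonant → unchanged [o].
/ɡ/ (between /o/ and /o/): rule 1 targets it, but not word-finally → unchanged [ɡ].
/o/ (between /ɡ/ and /d/) fails the environment for rule 2, so it stays [o].
Rule 1 applies to /d/ (word-final: word-finally) → [t].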